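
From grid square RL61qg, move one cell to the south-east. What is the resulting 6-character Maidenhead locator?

RL61rf

Longitude subsquare q = 16; +1 → 17 = r.
Latitude subsquare g = 6; −1 → 5 = f.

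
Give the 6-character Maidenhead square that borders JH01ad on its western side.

IH91xd

Longitude subsquare a = 0; −1 → -1, wraps to 23 = x, carry into square.
Longitude square 0; −1 → -1, wraps to 9, carry into field.
Longitude field J = 9; −1 → 8 = I.
The latitude characters are unchanged.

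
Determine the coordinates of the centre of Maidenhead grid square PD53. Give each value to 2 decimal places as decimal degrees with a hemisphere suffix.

Field P=15, D=3: +15·20° lon, +3·10° lat → SW at lon 120°, lat -60°.
Square 5, 3: +5·2° lon, +3·1° lat → SW at lon 130°, lat -57°.
Cell spans 2° lon × 1° lat. Centre is SW corner plus half of each.
latitude 56.50° S, longitude 131.00° E.

56.50° S, 131.00° E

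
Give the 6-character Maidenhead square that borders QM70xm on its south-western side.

Longitude subsquare x = 23; −1 → 22 = w.
Latitude subsquare m = 12; −1 → 11 = l.

QM70wl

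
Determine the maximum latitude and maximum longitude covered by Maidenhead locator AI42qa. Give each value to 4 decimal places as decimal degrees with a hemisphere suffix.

Field A=0, I=8: +0·20° lon, +8·10° lat → SW at lon -180°, lat -10°.
Square 4, 2: +4·2° lon, +2·1° lat → SW at lon -172°, lat -8°.
Subsquare q=16, a=0: +16·0.0833333° lon, +0·0.0416667° lat → SW at lon -170.667°, lat -8°.
Cell spans 0.0833333° lon × 0.0416667° lat. NE corner is SW corner plus one full cell.
latitude 7.9583° S, longitude 170.5833° W.

7.9583° S, 170.5833° W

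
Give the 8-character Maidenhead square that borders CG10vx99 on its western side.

Longitude extended square 9; −1 → 8.
The latitude characters are unchanged.

CG10vx89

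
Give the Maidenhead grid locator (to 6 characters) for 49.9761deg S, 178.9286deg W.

Add 180° to longitude and 90° to latitude: 1.0714, 40.0239.
Field: lon ⌊1.0714/20⌋ = 0 → A; lat ⌊40.0239/10⌋ = 4 → E.
Square: lon ⌊1.0714/2⌋ = 0; lat ⌊0.0239/1⌋ = 0.
Subsquare: lon ⌊1.0714/0.0833333⌋ = 12 → m; lat ⌊0.0239/0.0416667⌋ = 0 → a.

AE00ma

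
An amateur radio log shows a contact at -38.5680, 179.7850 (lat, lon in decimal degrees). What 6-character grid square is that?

RF91vk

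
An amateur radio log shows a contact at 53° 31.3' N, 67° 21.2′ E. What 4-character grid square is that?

Offset from 180°W / 90°S: lon 247.35°, lat 143.52°.
Field (20°×10°, letters A–R): lon ⌊247.35/20⌋ = 12 → M; lat ⌊143.52/10⌋ = 14 → O.
Square (2°×1°, digits 0–9): lon ⌊7.35/2⌋ = 3; lat ⌊3.52/1⌋ = 3.

MO33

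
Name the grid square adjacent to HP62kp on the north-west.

Longitude subsquare k = 10; −1 → 9 = j.
Latitude subsquare p = 15; +1 → 16 = q.

HP62jq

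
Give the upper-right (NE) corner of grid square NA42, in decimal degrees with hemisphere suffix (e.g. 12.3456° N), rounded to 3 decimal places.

87.000° S, 90.000° E

Field N=13, A=0: +13·20° lon, +0·10° lat → SW at lon 80°, lat -90°.
Square 4, 2: +4·2° lon, +2·1° lat → SW at lon 88°, lat -88°.
Cell spans 2° lon × 1° lat. NE corner is SW corner plus one full cell.
latitude 87.000° S, longitude 90.000° E.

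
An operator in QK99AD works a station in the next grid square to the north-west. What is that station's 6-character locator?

Longitude subsquare a = 0; −1 → -1, wraps to 23 = x, carry into square.
Longitude square 9; −1 → 8.
Latitude subsquare d = 3; +1 → 4 = e.

QK89xe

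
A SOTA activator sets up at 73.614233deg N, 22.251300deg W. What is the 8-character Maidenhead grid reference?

Shift to the Maidenhead origin (180°W, 90°S): lon 157.74870, lat 163.61423.
Field (20°×10°, letters A–R): lon ⌊157.74870/20⌋ = 7 → H; lat ⌊163.61423/10⌋ = 16 → Q.
Square (2°×1°, digits 0–9): lon ⌊17.74870/2⌋ = 8; lat ⌊3.61423/1⌋ = 3.
Subsquare (5′×2.5′, letters a–x): lon ⌊1.74870/0.0833333⌋ = 20 → u; lat ⌊0.61423/0.0416667⌋ = 14 → o.
Extended square (30″×15″, digits 0–9): lon ⌊0.08203/0.00833333⌋ = 9; lat ⌊0.03090/0.00416667⌋ = 7.

HQ83uo97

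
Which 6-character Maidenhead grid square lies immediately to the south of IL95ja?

IL94jx

Latitude subsquare a = 0; −1 → -1, wraps to 23 = x, carry into square.
Latitude square 5; −1 → 4.
The longitude characters are unchanged.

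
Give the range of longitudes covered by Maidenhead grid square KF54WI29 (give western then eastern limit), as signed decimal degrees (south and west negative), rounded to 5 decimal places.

Field K=10, F=5: +10·20° lon, +5·10° lat → SW at lon 20°, lat -40°.
Square 5, 4: +5·2° lon, +4·1° lat → SW at lon 30°, lat -36°.
Subsquare w=22, i=8: +22·0.0833333° lon, +8·0.0416667° lat → SW at lon 31.8333°, lat -35.6667°.
Extended square 2, 9: +2·0.00833333° lon, +9·0.00416667° lat → SW at lon 31.85°, lat -35.6292°.
Cell spans 0.00833333° lon × 0.00416667° lat.
west 31.85000, east 31.85833.

31.85000, 31.85833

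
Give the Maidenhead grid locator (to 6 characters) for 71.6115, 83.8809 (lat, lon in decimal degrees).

Offset from 180°W / 90°S: lon 263.8809°, lat 161.6115°.
Field: 263.8809/20 → 13 → N, 161.6115/10 → 16 → Q; chars NQ.
Square: 3.8809/2 → 1, 1.6115/1 → 1; chars 11.
Subsquare: 1.8809/0.0833333 → 22 → w, 0.6115/0.0416667 → 14 → o; chars wo.

NQ11wo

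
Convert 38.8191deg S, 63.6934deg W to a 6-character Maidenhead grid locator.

Shift to the Maidenhead origin (180°W, 90°S): lon 116.3066, lat 51.1809.
Field: lon ⌊116.3066/20⌋ = 5 → F; lat ⌊51.1809/10⌋ = 5 → F.
Square: lon ⌊16.3066/2⌋ = 8; lat ⌊1.1809/1⌋ = 1.
Subsquare: lon ⌊0.3066/0.0833333⌋ = 3 → d; lat ⌊0.1809/0.0416667⌋ = 4 → e.

FF81de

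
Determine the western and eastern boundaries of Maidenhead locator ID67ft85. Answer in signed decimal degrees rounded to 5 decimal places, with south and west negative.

-7.51667, -7.50833

Field I=8, D=3: +8·20° lon, +3·10° lat → SW at lon -20°, lat -60°.
Square 6, 7: +6·2° lon, +7·1° lat → SW at lon -8°, lat -53°.
Subsquare f=5, t=19: +5·0.0833333° lon, +19·0.0416667° lat → SW at lon -7.58333°, lat -52.2083°.
Extended square 8, 5: +8·0.00833333° lon, +5·0.00416667° lat → SW at lon -7.51667°, lat -52.1875°.
Cell spans 0.00833333° lon × 0.00416667° lat.
west -7.51667, east -7.50833.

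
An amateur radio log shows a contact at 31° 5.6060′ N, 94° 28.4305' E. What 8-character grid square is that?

NM71fc62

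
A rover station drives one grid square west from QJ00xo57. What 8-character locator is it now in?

Longitude extended square 5; −1 → 4.
The latitude characters are unchanged.

QJ00xo47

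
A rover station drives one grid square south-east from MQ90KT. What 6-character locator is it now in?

Longitude subsquare k = 10; +1 → 11 = l.
Latitude subsquare t = 19; −1 → 18 = s.

MQ90ls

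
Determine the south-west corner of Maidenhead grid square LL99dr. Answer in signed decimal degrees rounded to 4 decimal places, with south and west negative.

29.7083, 58.2500

Field L=11, L=11: +11·20° lon, +11·10° lat → SW at lon 40°, lat 20°.
Square 9, 9: +9·2° lon, +9·1° lat → SW at lon 58°, lat 29°.
Subsquare d=3, r=17: +3·0.0833333° lon, +17·0.0416667° lat → SW at lon 58.25°, lat 29.7083°.
latitude 29.7083, longitude 58.2500.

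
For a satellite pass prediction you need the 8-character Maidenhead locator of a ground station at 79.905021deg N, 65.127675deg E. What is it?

MQ29nv57

Offset from 180°W / 90°S: lon 245.12768°, lat 169.90502°.
Field: lon ⌊245.12768/20⌋ = 12 → M; lat ⌊169.90502/10⌋ = 16 → Q.
Square: lon ⌊5.12768/2⌋ = 2; lat ⌊9.90502/1⌋ = 9.
Subsquare: lon ⌊1.12768/0.0833333⌋ = 13 → n; lat ⌊0.90502/0.0416667⌋ = 21 → v.
Extended square: lon ⌊0.04434/0.00833333⌋ = 5; lat ⌊0.03002/0.00416667⌋ = 7.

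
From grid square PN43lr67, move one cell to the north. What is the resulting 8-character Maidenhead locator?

PN43lr68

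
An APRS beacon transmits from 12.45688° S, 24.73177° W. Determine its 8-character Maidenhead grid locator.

Offset from 180°W / 90°S: lon 155.26823°, lat 77.54312°.
Field: 155.26823/20 → 7 → H, 77.54312/10 → 7 → H; chars HH.
Square: 15.26823/2 → 7, 7.54312/1 → 7; chars 77.
Subsquare: 1.26823/0.0833333 → 15 → p, 0.54312/0.0416667 → 13 → n; chars pn.
Extended square: 0.01823/0.00833333 → 2, 0.00145/0.00416667 → 0; chars 20.

HH77pn20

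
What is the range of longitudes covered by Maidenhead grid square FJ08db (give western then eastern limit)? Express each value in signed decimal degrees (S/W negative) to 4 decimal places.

-79.7500, -79.6667

Field F=5, J=9: +5·20° lon, +9·10° lat → SW at lon -80°, lat 0°.
Square 0, 8: +0·2° lon, +8·1° lat → SW at lon -80°, lat 8°.
Subsquare d=3, b=1: +3·0.0833333° lon, +1·0.0416667° lat → SW at lon -79.75°, lat 8.04167°.
Cell spans 0.0833333° lon × 0.0416667° lat.
west -79.7500, east -79.6667.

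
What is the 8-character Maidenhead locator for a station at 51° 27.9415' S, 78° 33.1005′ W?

Offset from 180°W / 90°S: lon 101.44832°, lat 38.53431°.
Field: lon ⌊101.44832/20⌋ = 5 → F; lat ⌊38.53431/10⌋ = 3 → D.
Square: lon ⌊1.44832/2⌋ = 0; lat ⌊8.53431/1⌋ = 8.
Subsquare: lon ⌊1.44832/0.0833333⌋ = 17 → r; lat ⌊0.53431/0.0416667⌋ = 12 → m.
Extended square: lon ⌊0.03166/0.00833333⌋ = 3; lat ⌊0.03431/0.00416667⌋ = 8.

FD08rm38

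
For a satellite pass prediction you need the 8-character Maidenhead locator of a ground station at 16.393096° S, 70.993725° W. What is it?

Offset from 180°W / 90°S: lon 109.00628°, lat 73.60690°.
Field (20°×10°, letters A–R): lon ⌊109.00628/20⌋ = 5 → F; lat ⌊73.60690/10⌋ = 7 → H.
Square (2°×1°, digits 0–9): lon ⌊9.00628/2⌋ = 4; lat ⌊3.60690/1⌋ = 3.
Subsquare (5′×2.5′, letters a–x): lon ⌊1.00628/0.0833333⌋ = 12 → m; lat ⌊0.60690/0.0416667⌋ = 14 → o.
Extended square (30″×15″, digits 0–9): lon ⌊0.00628/0.00833333⌋ = 0; lat ⌊0.02357/0.00416667⌋ = 5.

FH43mo05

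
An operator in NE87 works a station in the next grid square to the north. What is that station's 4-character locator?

NE88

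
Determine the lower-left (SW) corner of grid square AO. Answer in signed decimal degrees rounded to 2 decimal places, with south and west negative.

50.00, -180.00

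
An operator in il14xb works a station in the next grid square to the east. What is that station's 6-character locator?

Longitude subsquare x = 23; +1 → 24, wraps to 0 = a, carry into square.
Longitude square 1; +1 → 2.
The latitude characters are unchanged.

IL24ab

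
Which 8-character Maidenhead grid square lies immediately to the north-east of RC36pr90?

RC36qr01

Longitude extended square 9; +1 → 10, wraps to 0, carry into subsquare.
Longitude subsquare p = 15; +1 → 16 = q.
Latitude extended square 0; +1 → 1.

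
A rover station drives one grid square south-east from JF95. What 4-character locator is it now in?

KF04

Longitude square 9; +1 → 10, wraps to 0, carry into field.
Longitude field J = 9; +1 → 10 = K.
Latitude square 5; −1 → 4.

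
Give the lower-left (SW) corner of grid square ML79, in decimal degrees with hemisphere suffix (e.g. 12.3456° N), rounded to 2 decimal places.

Field M=12, L=11: +12·20° lon, +11·10° lat → SW at lon 60°, lat 20°.
Square 7, 9: +7·2° lon, +9·1° lat → SW at lon 74°, lat 29°.
latitude 29.00° N, longitude 74.00° E.

29.00° N, 74.00° E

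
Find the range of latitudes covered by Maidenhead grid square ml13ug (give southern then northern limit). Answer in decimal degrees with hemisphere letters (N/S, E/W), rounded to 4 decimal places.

Field M=12, L=11: +12·20° lon, +11·10° lat → SW at lon 60°, lat 20°.
Square 1, 3: +1·2° lon, +3·1° lat → SW at lon 62°, lat 23°.
Subsquare u=20, g=6: +20·0.0833333° lon, +6·0.0416667° lat → SW at lon 63.6667°, lat 23.25°.
Cell spans 0.0833333° lon × 0.0416667° lat.
south 23.2500° N, north 23.2917° N.

23.2500° N, 23.2917° N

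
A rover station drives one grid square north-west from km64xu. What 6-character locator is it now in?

KM64wv

Longitude subsquare x = 23; −1 → 22 = w.
Latitude subsquare u = 20; +1 → 21 = v.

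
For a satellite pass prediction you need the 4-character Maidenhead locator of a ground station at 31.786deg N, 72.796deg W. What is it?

Offset from 180°W / 90°S: lon 107.20°, lat 121.79°.
Field (20°×10°, letters A–R): 107.20/20 → 5 → F, 121.79/10 → 12 → M; chars FM.
Square (2°×1°, digits 0–9): 7.20/2 → 3, 1.79/1 → 1; chars 31.

FM31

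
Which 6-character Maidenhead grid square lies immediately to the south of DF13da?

DF12dx

Latitude subsquare a = 0; −1 → -1, wraps to 23 = x, carry into square.
Latitude square 3; −1 → 2.
The longitude characters are unchanged.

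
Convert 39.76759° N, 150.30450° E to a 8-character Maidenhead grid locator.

Offset from 180°W / 90°S: lon 330.30450°, lat 129.76759°.
Field: 330.30450/20 → 16 → Q, 129.76759/10 → 12 → M; chars QM.
Square: 10.30450/2 → 5, 9.76759/1 → 9; chars 59.
Subsquare: 0.30450/0.0833333 → 3 → d, 0.76759/0.0416667 → 18 → s; chars ds.
Extended square: 0.05450/0.00833333 → 6, 0.01759/0.00416667 → 4; chars 64.

QM59ds64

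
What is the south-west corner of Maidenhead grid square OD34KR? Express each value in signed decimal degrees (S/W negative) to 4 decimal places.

-55.2917, 106.8333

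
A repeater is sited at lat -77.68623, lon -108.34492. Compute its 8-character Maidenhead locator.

DB52th85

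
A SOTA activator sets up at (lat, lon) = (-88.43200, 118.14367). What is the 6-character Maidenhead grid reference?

OA91bn

Add 180° to longitude and 90° to latitude: 298.1437, 1.5680.
Field (20°×10°, letters A–R): lon ⌊298.1437/20⌋ = 14 → O; lat ⌊1.5680/10⌋ = 0 → A.
Square (2°×1°, digits 0–9): lon ⌊18.1437/2⌋ = 9; lat ⌊1.5680/1⌋ = 1.
Subsquare (5′×2.5′, letters a–x): lon ⌊0.1437/0.0833333⌋ = 1 → b; lat ⌊0.5680/0.0416667⌋ = 13 → n.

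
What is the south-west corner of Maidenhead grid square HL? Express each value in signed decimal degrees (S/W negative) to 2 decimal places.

20.00, -40.00

Field H=7, L=11: +7·20° lon, +11·10° lat → SW at lon -40°, lat 20°.
latitude 20.00, longitude -40.00.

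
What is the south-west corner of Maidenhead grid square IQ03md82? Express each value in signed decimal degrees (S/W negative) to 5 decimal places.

73.13333, -18.93333

Field I=8, Q=16: +8·20° lon, +16·10° lat → SW at lon -20°, lat 70°.
Square 0, 3: +0·2° lon, +3·1° lat → SW at lon -20°, lat 73°.
Subsquare m=12, d=3: +12·0.0833333° lon, +3·0.0416667° lat → SW at lon -19°, lat 73.125°.
Extended square 8, 2: +8·0.00833333° lon, +2·0.00416667° lat → SW at lon -18.9333°, lat 73.1333°.
latitude 73.13333, longitude -18.93333.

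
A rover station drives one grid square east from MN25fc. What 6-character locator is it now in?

MN25gc

Longitude subsquare f = 5; +1 → 6 = g.
The latitude characters are unchanged.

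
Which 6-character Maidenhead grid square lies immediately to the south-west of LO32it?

LO32hs

Longitude subsquare i = 8; −1 → 7 = h.
Latitude subsquare t = 19; −1 → 18 = s.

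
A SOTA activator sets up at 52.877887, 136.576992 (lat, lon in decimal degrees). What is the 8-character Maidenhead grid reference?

Add 180° to longitude and 90° to latitude: 316.57699, 142.87789.
Field (20°×10°, letters A–R): 316.57699/20 → 15 → P, 142.87789/10 → 14 → O; chars PO.
Square (2°×1°, digits 0–9): 16.57699/2 → 8, 2.87789/1 → 2; chars 82.
Subsquare (5′×2.5′, letters a–x): 0.57699/0.0833333 → 6 → g, 0.87789/0.0416667 → 21 → v; chars gv.
Extended square (30″×15″, digits 0–9): 0.07699/0.00833333 → 9, 0.00289/0.00416667 → 0; chars 90.

PO82gv90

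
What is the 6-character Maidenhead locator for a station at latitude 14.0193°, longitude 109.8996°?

OK44wa

Add 180° to longitude and 90° to latitude: 289.8996, 104.0193.
Field (20°×10°, letters A–R): lon ⌊289.8996/20⌋ = 14 → O; lat ⌊104.0193/10⌋ = 10 → K.
Square (2°×1°, digits 0–9): lon ⌊9.8996/2⌋ = 4; lat ⌊4.0193/1⌋ = 4.
Subsquare (5′×2.5′, letters a–x): lon ⌊1.8996/0.0833333⌋ = 22 → w; lat ⌊0.0193/0.0416667⌋ = 0 → a.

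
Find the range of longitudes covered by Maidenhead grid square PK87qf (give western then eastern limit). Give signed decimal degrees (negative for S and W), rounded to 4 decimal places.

Field P=15, K=10: +15·20° lon, +10·10° lat → SW at lon 120°, lat 10°.
Square 8, 7: +8·2° lon, +7·1° lat → SW at lon 136°, lat 17°.
Subsquare q=16, f=5: +16·0.0833333° lon, +5·0.0416667° lat → SW at lon 137.333°, lat 17.2083°.
Cell spans 0.0833333° lon × 0.0416667° lat.
west 137.3333, east 137.4167.

137.3333, 137.4167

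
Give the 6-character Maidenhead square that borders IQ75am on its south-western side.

IQ65xl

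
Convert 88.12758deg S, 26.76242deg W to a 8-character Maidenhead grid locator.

HA61ou89

Add 180° to longitude and 90° to latitude: 153.23758, 1.87242.
Field (20°×10°, letters A–R): lon ⌊153.23758/20⌋ = 7 → H; lat ⌊1.87242/10⌋ = 0 → A.
Square (2°×1°, digits 0–9): lon ⌊13.23758/2⌋ = 6; lat ⌊1.87242/1⌋ = 1.
Subsquare (5′×2.5′, letters a–x): lon ⌊1.23758/0.0833333⌋ = 14 → o; lat ⌊0.87242/0.0416667⌋ = 20 → u.
Extended square (30″×15″, digits 0–9): lon ⌊0.07091/0.00833333⌋ = 8; lat ⌊0.03909/0.00416667⌋ = 9.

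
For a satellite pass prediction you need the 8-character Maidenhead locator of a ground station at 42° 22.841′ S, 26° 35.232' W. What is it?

HE67qo98

Offset from 180°W / 90°S: lon 153.41280°, lat 47.61932°.
Field: lon ⌊153.41280/20⌋ = 7 → H; lat ⌊47.61932/10⌋ = 4 → E.
Square: lon ⌊13.41280/2⌋ = 6; lat ⌊7.61932/1⌋ = 7.
Subsquare: lon ⌊1.41280/0.0833333⌋ = 16 → q; lat ⌊0.61932/0.0416667⌋ = 14 → o.
Extended square: lon ⌊0.07947/0.00833333⌋ = 9; lat ⌊0.03598/0.00416667⌋ = 8.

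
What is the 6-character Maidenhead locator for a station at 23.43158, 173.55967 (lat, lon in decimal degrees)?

RL63sk

Shift to the Maidenhead origin (180°W, 90°S): lon 353.5597, lat 113.4316.
Field: lon ⌊353.5597/20⌋ = 17 → R; lat ⌊113.4316/10⌋ = 11 → L.
Square: lon ⌊13.5597/2⌋ = 6; lat ⌊3.4316/1⌋ = 3.
Subsquare: lon ⌊1.5597/0.0833333⌋ = 18 → s; lat ⌊0.4316/0.0416667⌋ = 10 → k.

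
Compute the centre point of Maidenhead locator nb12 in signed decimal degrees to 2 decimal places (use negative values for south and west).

Field N=13, B=1: +13·20° lon, +1·10° lat → SW at lon 80°, lat -80°.
Square 1, 2: +1·2° lon, +2·1° lat → SW at lon 82°, lat -78°.
Cell spans 2° lon × 1° lat. Centre is SW corner plus half of each.
latitude -77.50, longitude 83.00.

-77.50, 83.00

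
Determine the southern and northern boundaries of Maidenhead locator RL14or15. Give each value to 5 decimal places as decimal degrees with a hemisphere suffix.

Field R=17, L=11: +17·20° lon, +11·10° lat → SW at lon 160°, lat 20°.
Square 1, 4: +1·2° lon, +4·1° lat → SW at lon 162°, lat 24°.
Subsquare o=14, r=17: +14·0.0833333° lon, +17·0.0416667° lat → SW at lon 163.167°, lat 24.7083°.
Extended square 1, 5: +1·0.00833333° lon, +5·0.00416667° lat → SW at lon 163.175°, lat 24.7292°.
Cell spans 0.00833333° lon × 0.00416667° lat.
south 24.72917° N, north 24.73333° N.

24.72917° N, 24.73333° N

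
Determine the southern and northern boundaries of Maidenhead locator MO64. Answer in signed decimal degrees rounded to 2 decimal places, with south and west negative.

54.00, 55.00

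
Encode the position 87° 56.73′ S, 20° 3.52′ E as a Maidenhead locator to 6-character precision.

KA02ab

Add 180° to longitude and 90° to latitude: 200.0587, 2.0545.
Field: 200.0587/20 → 10 → K, 2.0545/10 → 0 → A; chars KA.
Square: 0.0587/2 → 0, 2.0545/1 → 2; chars 02.
Subsquare: 0.0587/0.0833333 → 0 → a, 0.0545/0.0416667 → 1 → b; chars ab.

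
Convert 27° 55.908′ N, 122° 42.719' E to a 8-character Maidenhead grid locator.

PL17iw53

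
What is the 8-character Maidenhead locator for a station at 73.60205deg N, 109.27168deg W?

DQ53io74

Offset from 180°W / 90°S: lon 70.72832°, lat 163.60205°.
Field: lon ⌊70.72832/20⌋ = 3 → D; lat ⌊163.60205/10⌋ = 16 → Q.
Square: lon ⌊10.72832/2⌋ = 5; lat ⌊3.60205/1⌋ = 3.
Subsquare: lon ⌊0.72832/0.0833333⌋ = 8 → i; lat ⌊0.60205/0.0416667⌋ = 14 → o.
Extended square: lon ⌊0.06165/0.00833333⌋ = 7; lat ⌊0.01872/0.00416667⌋ = 4.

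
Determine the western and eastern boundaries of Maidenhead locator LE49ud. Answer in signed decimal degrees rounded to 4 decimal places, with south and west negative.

Field L=11, E=4: +11·20° lon, +4·10° lat → SW at lon 40°, lat -50°.
Square 4, 9: +4·2° lon, +9·1° lat → SW at lon 48°, lat -41°.
Subsquare u=20, d=3: +20·0.0833333° lon, +3·0.0416667° lat → SW at lon 49.6667°, lat -40.875°.
Cell spans 0.0833333° lon × 0.0416667° lat.
west 49.6667, east 49.7500.

49.6667, 49.7500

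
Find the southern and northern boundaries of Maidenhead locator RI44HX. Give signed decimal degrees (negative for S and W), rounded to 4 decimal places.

Field R=17, I=8: +17·20° lon, +8·10° lat → SW at lon 160°, lat -10°.
Square 4, 4: +4·2° lon, +4·1° lat → SW at lon 168°, lat -6°.
Subsquare h=7, x=23: +7·0.0833333° lon, +23·0.0416667° lat → SW at lon 168.583°, lat -5.04167°.
Cell spans 0.0833333° lon × 0.0416667° lat.
south -5.0417, north -5.0000.

-5.0417, -5.0000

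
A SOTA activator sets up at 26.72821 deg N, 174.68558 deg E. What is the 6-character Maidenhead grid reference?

RL76ir

Shift to the Maidenhead origin (180°W, 90°S): lon 354.6856, lat 116.7282.
Field (20°×10°, letters A–R): 354.6856/20 → 17 → R, 116.7282/10 → 11 → L; chars RL.
Square (2°×1°, digits 0–9): 14.6856/2 → 7, 6.7282/1 → 6; chars 76.
Subsquare (5′×2.5′, letters a–x): 0.6856/0.0833333 → 8 → i, 0.7282/0.0416667 → 17 → r; chars ir.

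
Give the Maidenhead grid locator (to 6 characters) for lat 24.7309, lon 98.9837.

NL94lr

Add 180° to longitude and 90° to latitude: 278.9837, 114.7309.
Field: lon ⌊278.9837/20⌋ = 13 → N; lat ⌊114.7309/10⌋ = 11 → L.
Square: lon ⌊18.9837/2⌋ = 9; lat ⌊4.7309/1⌋ = 4.
Subsquare: lon ⌊0.9837/0.0833333⌋ = 11 → l; lat ⌊0.7309/0.0416667⌋ = 17 → r.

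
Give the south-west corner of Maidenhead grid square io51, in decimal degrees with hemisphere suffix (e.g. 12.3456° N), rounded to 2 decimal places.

Field I=8, O=14: +8·20° lon, +14·10° lat → SW at lon -20°, lat 50°.
Square 5, 1: +5·2° lon, +1·1° lat → SW at lon -10°, lat 51°.
latitude 51.00° N, longitude 10.00° W.

51.00° N, 10.00° W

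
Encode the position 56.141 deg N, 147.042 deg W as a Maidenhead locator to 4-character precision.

Offset from 180°W / 90°S: lon 32.96°, lat 146.14°.
Field: lon ⌊32.96/20⌋ = 1 → B; lat ⌊146.14/10⌋ = 14 → O.
Square: lon ⌊12.96/2⌋ = 6; lat ⌊6.14/1⌋ = 6.

BO66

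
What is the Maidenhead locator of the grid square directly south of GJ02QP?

Latitude subsquare p = 15; −1 → 14 = o.
The longitude characters are unchanged.

GJ02qo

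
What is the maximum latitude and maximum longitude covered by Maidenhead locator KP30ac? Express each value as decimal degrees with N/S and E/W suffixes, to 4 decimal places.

60.1250° N, 26.0833° E

Field K=10, P=15: +10·20° lon, +15·10° lat → SW at lon 20°, lat 60°.
Square 3, 0: +3·2° lon, +0·1° lat → SW at lon 26°, lat 60°.
Subsquare a=0, c=2: +0·0.0833333° lon, +2·0.0416667° lat → SW at lon 26°, lat 60.0833°.
Cell spans 0.0833333° lon × 0.0416667° lat. NE corner is SW corner plus one full cell.
latitude 60.1250° N, longitude 26.0833° E.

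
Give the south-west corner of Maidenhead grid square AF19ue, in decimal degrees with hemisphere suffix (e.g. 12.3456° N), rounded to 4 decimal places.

30.8333° S, 176.3333° W

Field A=0, F=5: +0·20° lon, +5·10° lat → SW at lon -180°, lat -40°.
Square 1, 9: +1·2° lon, +9·1° lat → SW at lon -178°, lat -31°.
Subsquare u=20, e=4: +20·0.0833333° lon, +4·0.0416667° lat → SW at lon -176.333°, lat -30.8333°.
latitude 30.8333° S, longitude 176.3333° W.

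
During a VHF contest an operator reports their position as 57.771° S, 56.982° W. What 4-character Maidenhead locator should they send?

GD12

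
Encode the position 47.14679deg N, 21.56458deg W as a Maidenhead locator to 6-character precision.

HN97fd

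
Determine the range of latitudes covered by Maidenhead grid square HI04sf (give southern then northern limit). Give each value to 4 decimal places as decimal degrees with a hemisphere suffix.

5.7917° S, 5.7500° S

Field H=7, I=8: +7·20° lon, +8·10° lat → SW at lon -40°, lat -10°.
Square 0, 4: +0·2° lon, +4·1° lat → SW at lon -40°, lat -6°.
Subsquare s=18, f=5: +18·0.0833333° lon, +5·0.0416667° lat → SW at lon -38.5°, lat -5.79167°.
Cell spans 0.0833333° lon × 0.0416667° lat.
south 5.7917° S, north 5.7500° S.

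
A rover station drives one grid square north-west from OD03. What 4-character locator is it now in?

ND94

Longitude square 0; −1 → -1, wraps to 9, carry into field.
Longitude field O = 14; −1 → 13 = N.
Latitude square 3; +1 → 4.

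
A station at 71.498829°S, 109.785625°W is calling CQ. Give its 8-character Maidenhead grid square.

DB58cm50

Shift to the Maidenhead origin (180°W, 90°S): lon 70.21438, lat 18.50117.
Field: lon ⌊70.21438/20⌋ = 3 → D; lat ⌊18.50117/10⌋ = 1 → B.
Square: lon ⌊10.21438/2⌋ = 5; lat ⌊8.50117/1⌋ = 8.
Subsquare: lon ⌊0.21438/0.0833333⌋ = 2 → c; lat ⌊0.50117/0.0416667⌋ = 12 → m.
Extended square: lon ⌊0.04771/0.00833333⌋ = 5; lat ⌊0.00117/0.00416667⌋ = 0.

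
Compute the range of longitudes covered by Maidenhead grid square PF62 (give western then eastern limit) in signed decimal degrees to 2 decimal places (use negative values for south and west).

132.00, 134.00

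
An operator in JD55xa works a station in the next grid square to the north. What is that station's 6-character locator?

Latitude subsquare a = 0; +1 → 1 = b.
The longitude characters are unchanged.

JD55xb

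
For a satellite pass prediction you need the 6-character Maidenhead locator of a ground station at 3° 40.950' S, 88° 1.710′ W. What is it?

EI56xh

Shift to the Maidenhead origin (180°W, 90°S): lon 91.9715, lat 86.3175.
Field: lon ⌊91.9715/20⌋ = 4 → E; lat ⌊86.3175/10⌋ = 8 → I.
Square: lon ⌊11.9715/2⌋ = 5; lat ⌊6.3175/1⌋ = 6.
Subsquare: lon ⌊1.9715/0.0833333⌋ = 23 → x; lat ⌊0.3175/0.0416667⌋ = 7 → h.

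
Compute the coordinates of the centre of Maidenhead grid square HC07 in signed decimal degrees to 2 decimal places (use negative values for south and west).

Field H=7, C=2: +7·20° lon, +2·10° lat → SW at lon -40°, lat -70°.
Square 0, 7: +0·2° lon, +7·1° lat → SW at lon -40°, lat -63°.
Cell spans 2° lon × 1° lat. Centre is SW corner plus half of each.
latitude -62.50, longitude -39.00.

-62.50, -39.00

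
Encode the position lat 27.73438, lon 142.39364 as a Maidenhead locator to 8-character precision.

QL17er76

Add 180° to longitude and 90° to latitude: 322.39364, 117.73438.
Field: 322.39364/20 → 16 → Q, 117.73438/10 → 11 → L; chars QL.
Square: 2.39364/2 → 1, 7.73438/1 → 7; chars 17.
Subsquare: 0.39364/0.0833333 → 4 → e, 0.73438/0.0416667 → 17 → r; chars er.
Extended square: 0.06031/0.00833333 → 7, 0.02605/0.00416667 → 6; chars 76.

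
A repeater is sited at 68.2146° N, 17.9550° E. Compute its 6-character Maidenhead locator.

JP88xf

Offset from 180°W / 90°S: lon 197.9550°, lat 158.2146°.
Field (20°×10°, letters A–R): 197.9550/20 → 9 → J, 158.2146/10 → 15 → P; chars JP.
Square (2°×1°, digits 0–9): 17.9550/2 → 8, 8.2146/1 → 8; chars 88.
Subsquare (5′×2.5′, letters a–x): 1.9550/0.0833333 → 23 → x, 0.2146/0.0416667 → 5 → f; chars xf.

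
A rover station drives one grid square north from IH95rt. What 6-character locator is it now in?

IH95ru

Latitude subsquare t = 19; +1 → 20 = u.
The longitude characters are unchanged.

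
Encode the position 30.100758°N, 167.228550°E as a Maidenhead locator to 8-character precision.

RM30oc74

Offset from 180°W / 90°S: lon 347.22855°, lat 120.10076°.
Field: lon ⌊347.22855/20⌋ = 17 → R; lat ⌊120.10076/10⌋ = 12 → M.
Square: lon ⌊7.22855/2⌋ = 3; lat ⌊0.10076/1⌋ = 0.
Subsquare: lon ⌊1.22855/0.0833333⌋ = 14 → o; lat ⌊0.10076/0.0416667⌋ = 2 → c.
Extended square: lon ⌊0.06188/0.00833333⌋ = 7; lat ⌊0.01742/0.00416667⌋ = 4.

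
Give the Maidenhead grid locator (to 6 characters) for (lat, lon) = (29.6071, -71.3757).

FL49ho

Add 180° to longitude and 90° to latitude: 108.6243, 119.6071.
Field: 108.6243/20 → 5 → F, 119.6071/10 → 11 → L; chars FL.
Square: 8.6243/2 → 4, 9.6071/1 → 9; chars 49.
Subsquare: 0.6243/0.0833333 → 7 → h, 0.6071/0.0416667 → 14 → o; chars ho.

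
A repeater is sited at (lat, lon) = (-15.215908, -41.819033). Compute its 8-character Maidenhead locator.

Offset from 180°W / 90°S: lon 138.18097°, lat 74.78409°.
Field: lon ⌊138.18097/20⌋ = 6 → G; lat ⌊74.78409/10⌋ = 7 → H.
Square: lon ⌊18.18097/2⌋ = 9; lat ⌊4.78409/1⌋ = 4.
Subsquare: lon ⌊0.18097/0.0833333⌋ = 2 → c; lat ⌊0.78409/0.0416667⌋ = 18 → s.
Extended square: lon ⌊0.01430/0.00833333⌋ = 1; lat ⌊0.03409/0.00416667⌋ = 8.

GH94cs18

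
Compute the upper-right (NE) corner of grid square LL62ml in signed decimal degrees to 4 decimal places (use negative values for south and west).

22.5000, 53.0833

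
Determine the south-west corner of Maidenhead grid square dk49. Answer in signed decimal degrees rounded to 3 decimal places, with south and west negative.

Field D=3, K=10: +3·20° lon, +10·10° lat → SW at lon -120°, lat 10°.
Square 4, 9: +4·2° lon, +9·1° lat → SW at lon -112°, lat 19°.
latitude 19.000, longitude -112.000.

19.000, -112.000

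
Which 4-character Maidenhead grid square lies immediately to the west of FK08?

EK98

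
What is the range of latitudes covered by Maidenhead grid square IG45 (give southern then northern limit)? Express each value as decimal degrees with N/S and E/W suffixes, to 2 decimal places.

25.00° S, 24.00° S

Field I=8, G=6: +8·20° lon, +6·10° lat → SW at lon -20°, lat -30°.
Square 4, 5: +4·2° lon, +5·1° lat → SW at lon -12°, lat -25°.
Cell spans 2° lon × 1° lat.
south 25.00° S, north 24.00° S.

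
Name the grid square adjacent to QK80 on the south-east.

Longitude square 8; +1 → 9.
Latitude square 0; −1 → -1, wraps to 9, carry into field.
Latitude field K = 10; −1 → 9 = J.

QJ99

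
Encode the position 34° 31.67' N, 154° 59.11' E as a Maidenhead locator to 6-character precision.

Add 180° to longitude and 90° to latitude: 334.9852, 124.5278.
Field: lon ⌊334.9852/20⌋ = 16 → Q; lat ⌊124.5278/10⌋ = 12 → M.
Square: lon ⌊14.9852/2⌋ = 7; lat ⌊4.5278/1⌋ = 4.
Subsquare: lon ⌊0.9852/0.0833333⌋ = 11 → l; lat ⌊0.5278/0.0416667⌋ = 12 → m.

QM74lm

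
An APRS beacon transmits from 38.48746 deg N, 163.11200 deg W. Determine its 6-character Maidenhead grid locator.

AM88kl

Offset from 180°W / 90°S: lon 16.8880°, lat 128.4875°.
Field: 16.8880/20 → 0 → A, 128.4875/10 → 12 → M; chars AM.
Square: 16.8880/2 → 8, 8.4875/1 → 8; chars 88.
Subsquare: 0.8880/0.0833333 → 10 → k, 0.4875/0.0416667 → 11 → l; chars kl.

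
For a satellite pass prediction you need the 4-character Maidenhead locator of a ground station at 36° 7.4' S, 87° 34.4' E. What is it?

Add 180° to longitude and 90° to latitude: 267.57, 53.88.
Field (20°×10°, letters A–R): lon ⌊267.57/20⌋ = 13 → N; lat ⌊53.88/10⌋ = 5 → F.
Square (2°×1°, digits 0–9): lon ⌊7.57/2⌋ = 3; lat ⌊3.88/1⌋ = 3.

NF33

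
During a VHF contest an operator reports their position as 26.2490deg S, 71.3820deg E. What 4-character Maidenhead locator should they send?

MG53

Shift to the Maidenhead origin (180°W, 90°S): lon 251.38, lat 63.75.
Field (20°×10°, letters A–R): lon ⌊251.38/20⌋ = 12 → M; lat ⌊63.75/10⌋ = 6 → G.
Square (2°×1°, digits 0–9): lon ⌊11.38/2⌋ = 5; lat ⌊3.75/1⌋ = 3.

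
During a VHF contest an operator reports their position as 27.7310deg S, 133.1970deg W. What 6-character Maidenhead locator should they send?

Offset from 180°W / 90°S: lon 46.8030°, lat 62.2690°.
Field (20°×10°, letters A–R): lon ⌊46.8030/20⌋ = 2 → C; lat ⌊62.2690/10⌋ = 6 → G.
Square (2°×1°, digits 0–9): lon ⌊6.8030/2⌋ = 3; lat ⌊2.2690/1⌋ = 2.
Subsquare (5′×2.5′, letters a–x): lon ⌊0.8030/0.0833333⌋ = 9 → j; lat ⌊0.2690/0.0416667⌋ = 6 → g.

CG32jg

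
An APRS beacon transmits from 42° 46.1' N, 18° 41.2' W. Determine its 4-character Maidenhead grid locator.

IN02

Add 180° to longitude and 90° to latitude: 161.31, 132.77.
Field: 161.31/20 → 8 → I, 132.77/10 → 13 → N; chars IN.
Square: 1.31/2 → 0, 2.77/1 → 2; chars 02.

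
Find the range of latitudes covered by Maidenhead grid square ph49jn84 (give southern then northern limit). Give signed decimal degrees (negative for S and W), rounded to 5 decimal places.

-10.44167, -10.43750

Field P=15, H=7: +15·20° lon, +7·10° lat → SW at lon 120°, lat -20°.
Square 4, 9: +4·2° lon, +9·1° lat → SW at lon 128°, lat -11°.
Subsquare j=9, n=13: +9·0.0833333° lon, +13·0.0416667° lat → SW at lon 128.75°, lat -10.4583°.
Extended square 8, 4: +8·0.00833333° lon, +4·0.00416667° lat → SW at lon 128.817°, lat -10.4417°.
Cell spans 0.00833333° lon × 0.00416667° lat.
south -10.44167, north -10.43750.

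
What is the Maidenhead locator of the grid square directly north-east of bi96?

CI07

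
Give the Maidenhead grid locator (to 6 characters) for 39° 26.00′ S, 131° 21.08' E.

Shift to the Maidenhead origin (180°W, 90°S): lon 311.3513, lat 50.5667.
Field: lon ⌊311.3513/20⌋ = 15 → P; lat ⌊50.5667/10⌋ = 5 → F.
Square: lon ⌊11.3513/2⌋ = 5; lat ⌊0.5667/1⌋ = 0.
Subsquare: lon ⌊1.3513/0.0833333⌋ = 16 → q; lat ⌊0.5667/0.0416667⌋ = 13 → n.

PF50qn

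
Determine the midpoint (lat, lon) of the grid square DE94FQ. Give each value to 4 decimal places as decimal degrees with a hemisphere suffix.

Field D=3, E=4: +3·20° lon, +4·10° lat → SW at lon -120°, lat -50°.
Square 9, 4: +9·2° lon, +4·1° lat → SW at lon -102°, lat -46°.
Subsquare f=5, q=16: +5·0.0833333° lon, +16·0.0416667° lat → SW at lon -101.583°, lat -45.3333°.
Cell spans 0.0833333° lon × 0.0416667° lat. Centre is SW corner plus half of each.
latitude 45.3125° S, longitude 101.5417° W.

45.3125° S, 101.5417° W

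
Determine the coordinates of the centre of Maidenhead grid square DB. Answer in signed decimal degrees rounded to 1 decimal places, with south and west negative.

-75.0, -110.0

Field D=3, B=1: +3·20° lon, +1·10° lat → SW at lon -120°, lat -80°.
Cell spans 20° lon × 10° lat. Centre is SW corner plus half of each.
latitude -75.0, longitude -110.0.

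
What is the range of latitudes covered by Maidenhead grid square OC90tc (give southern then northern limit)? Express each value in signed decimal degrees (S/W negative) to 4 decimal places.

-69.9167, -69.8750

Field O=14, C=2: +14·20° lon, +2·10° lat → SW at lon 100°, lat -70°.
Square 9, 0: +9·2° lon, +0·1° lat → SW at lon 118°, lat -70°.
Subsquare t=19, c=2: +19·0.0833333° lon, +2·0.0416667° lat → SW at lon 119.583°, lat -69.9167°.
Cell spans 0.0833333° lon × 0.0416667° lat.
south -69.9167, north -69.8750.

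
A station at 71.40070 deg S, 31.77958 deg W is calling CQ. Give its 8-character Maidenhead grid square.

HB48co63

Offset from 180°W / 90°S: lon 148.22042°, lat 18.59930°.
Field: lon ⌊148.22042/20⌋ = 7 → H; lat ⌊18.59930/10⌋ = 1 → B.
Square: lon ⌊8.22042/2⌋ = 4; lat ⌊8.59930/1⌋ = 8.
Subsquare: lon ⌊0.22042/0.0833333⌋ = 2 → c; lat ⌊0.59930/0.0416667⌋ = 14 → o.
Extended square: lon ⌊0.05375/0.00833333⌋ = 6; lat ⌊0.01597/0.00416667⌋ = 3.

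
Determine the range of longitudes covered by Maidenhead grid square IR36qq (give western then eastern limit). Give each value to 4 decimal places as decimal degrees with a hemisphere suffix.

12.6667° W, 12.5833° W

Field I=8, R=17: +8·20° lon, +17·10° lat → SW at lon -20°, lat 80°.
Square 3, 6: +3·2° lon, +6·1° lat → SW at lon -14°, lat 86°.
Subsquare q=16, q=16: +16·0.0833333° lon, +16·0.0416667° lat → SW at lon -12.6667°, lat 86.6667°.
Cell spans 0.0833333° lon × 0.0416667° lat.
west 12.6667° W, east 12.5833° W.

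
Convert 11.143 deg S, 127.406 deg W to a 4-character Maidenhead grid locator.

CH68

Offset from 180°W / 90°S: lon 52.59°, lat 78.86°.
Field: lon ⌊52.59/20⌋ = 2 → C; lat ⌊78.86/10⌋ = 7 → H.
Square: lon ⌊12.59/2⌋ = 6; lat ⌊8.86/1⌋ = 8.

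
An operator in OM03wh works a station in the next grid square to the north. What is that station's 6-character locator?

OM03wi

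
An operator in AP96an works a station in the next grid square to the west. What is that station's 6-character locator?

AP86xn

Longitude subsquare a = 0; −1 → -1, wraps to 23 = x, carry into square.
Longitude square 9; −1 → 8.
The latitude characters are unchanged.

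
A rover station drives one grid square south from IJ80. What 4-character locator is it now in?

II89

Latitude square 0; −1 → -1, wraps to 9, carry into field.
Latitude field J = 9; −1 → 8 = I.
The longitude characters are unchanged.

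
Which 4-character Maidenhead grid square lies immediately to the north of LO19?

Latitude square 9; +1 → 10, wraps to 0, carry into field.
Latitude field O = 14; +1 → 15 = P.
The longitude characters are unchanged.

LP10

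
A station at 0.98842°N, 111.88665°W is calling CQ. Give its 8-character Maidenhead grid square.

DJ40bx37

Add 180° to longitude and 90° to latitude: 68.11335, 90.98842.
Field: lon ⌊68.11335/20⌋ = 3 → D; lat ⌊90.98842/10⌋ = 9 → J.
Square: lon ⌊8.11335/2⌋ = 4; lat ⌊0.98842/1⌋ = 0.
Subsquare: lon ⌊0.11335/0.0833333⌋ = 1 → b; lat ⌊0.98842/0.0416667⌋ = 23 → x.
Extended square: lon ⌊0.03002/0.00833333⌋ = 3; lat ⌊0.03009/0.00416667⌋ = 7.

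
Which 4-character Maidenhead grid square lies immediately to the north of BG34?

BG35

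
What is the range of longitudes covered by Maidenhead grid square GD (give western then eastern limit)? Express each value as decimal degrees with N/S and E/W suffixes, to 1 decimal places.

60.0° W, 40.0° W

Field G=6, D=3: +6·20° lon, +3·10° lat → SW at lon -60°, lat -60°.
Cell spans 20° lon × 10° lat.
west 60.0° W, east 40.0° W.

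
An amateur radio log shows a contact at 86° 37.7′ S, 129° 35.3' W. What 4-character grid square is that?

CA53

Shift to the Maidenhead origin (180°W, 90°S): lon 50.41, lat 3.37.
Field (20°×10°, letters A–R): lon ⌊50.41/20⌋ = 2 → C; lat ⌊3.37/10⌋ = 0 → A.
Square (2°×1°, digits 0–9): lon ⌊10.41/2⌋ = 5; lat ⌊3.37/1⌋ = 3.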